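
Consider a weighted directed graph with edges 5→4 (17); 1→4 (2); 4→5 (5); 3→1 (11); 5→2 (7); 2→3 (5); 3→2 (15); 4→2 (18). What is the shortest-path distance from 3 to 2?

Paths from 3 to 2:
3 - 2: 15
3 - 1 - 4 - 5 - 2: 11 + 2 + 5 + 7 = 25
3 - 1 - 4 - 2: 11 + 2 + 18 = 31
Shortest: 15.

15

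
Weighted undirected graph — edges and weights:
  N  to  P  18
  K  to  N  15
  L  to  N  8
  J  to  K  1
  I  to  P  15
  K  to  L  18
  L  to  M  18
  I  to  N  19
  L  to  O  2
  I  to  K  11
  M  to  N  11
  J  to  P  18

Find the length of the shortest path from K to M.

Comparing a few candidate routes:
K -> L -> N -> M: 18 + 8 + 11 = 37
K -> L -> M: 18 + 18 = 36
K -> I -> N -> M: 11 + 19 + 11 = 41
K -> J -> P -> N -> M: 1 + 18 + 18 + 11 = 48
K -> N -> M: 15 + 11 = 26
K -> N -> L -> M: 15 + 8 + 18 = 41
Best route has total 26.

26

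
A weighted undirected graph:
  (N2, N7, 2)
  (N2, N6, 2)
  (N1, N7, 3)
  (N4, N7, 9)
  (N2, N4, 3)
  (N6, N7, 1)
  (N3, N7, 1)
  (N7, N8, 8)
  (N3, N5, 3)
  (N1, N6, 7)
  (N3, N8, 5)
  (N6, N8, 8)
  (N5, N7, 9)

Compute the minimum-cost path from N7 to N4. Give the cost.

5

Checking several routes:
N7 - N1 - N6 - N2 - N4: 3 + 7 + 2 + 3 = 15
N7 - N4: 9
N7 - N6 - N2 - N4: 1 + 2 + 3 = 6
N7 - N2 - N4: 2 + 3 = 5
N7 - N3 - N8 - N6 - N2 - N4: 1 + 5 + 8 + 2 + 3 = 19
Shortest: 5.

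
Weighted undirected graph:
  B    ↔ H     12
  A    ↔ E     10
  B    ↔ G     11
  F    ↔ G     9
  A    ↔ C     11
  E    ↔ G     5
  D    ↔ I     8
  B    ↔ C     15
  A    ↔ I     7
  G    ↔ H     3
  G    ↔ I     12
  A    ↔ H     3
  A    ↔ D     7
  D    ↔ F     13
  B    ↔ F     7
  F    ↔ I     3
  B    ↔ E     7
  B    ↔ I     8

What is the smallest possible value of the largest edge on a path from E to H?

5

Comparing a few candidate routes:
E - B - F - I - A - H: max(7, 7, 3, 7, 3) = 7
E - B - I - D - A - H: max(7, 8, 8, 7, 3) = 8
E - B - F - I - D - A - H: max(7, 7, 3, 8, 7, 3) = 8
E - G - H: max(5, 3) = 5
The minimum achievable maximum is 5.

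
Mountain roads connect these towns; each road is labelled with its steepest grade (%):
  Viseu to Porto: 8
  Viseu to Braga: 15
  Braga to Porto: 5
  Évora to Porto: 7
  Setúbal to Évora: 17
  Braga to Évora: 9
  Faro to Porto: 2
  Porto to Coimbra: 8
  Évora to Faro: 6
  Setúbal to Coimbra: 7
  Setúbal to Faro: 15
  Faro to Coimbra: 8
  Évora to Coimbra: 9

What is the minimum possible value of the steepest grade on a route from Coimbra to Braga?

8

A few of the Coimbra→Braga routes:
Coimbra -> Faro -> Porto -> Braga: max(8, 2, 5) = 8
Coimbra -> Porto -> Braga: max(8, 5) = 8
Coimbra -> Faro -> Évora -> Porto -> Braga: max(8, 6, 7, 5) = 8
Best route has worst link 8%.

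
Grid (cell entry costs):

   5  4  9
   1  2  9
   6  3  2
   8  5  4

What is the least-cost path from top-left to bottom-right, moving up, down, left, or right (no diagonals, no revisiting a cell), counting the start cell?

17

Cheapest: (0,0) (1,0) (1,1) (2,1) (2,2) (3,2)
  5 + 1 + 2 + 3 + 2 + 4 = 17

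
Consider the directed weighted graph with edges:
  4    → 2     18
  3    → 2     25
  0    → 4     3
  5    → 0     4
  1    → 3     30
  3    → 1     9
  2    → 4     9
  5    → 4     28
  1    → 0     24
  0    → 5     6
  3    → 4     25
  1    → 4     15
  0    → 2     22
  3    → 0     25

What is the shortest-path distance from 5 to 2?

Paths from 5 to 2:
5-0-2: 4 + 22 = 26
5-4-2: 28 + 18 = 46
5-0-4-2: 4 + 3 + 18 = 25
Best route has total 25.

25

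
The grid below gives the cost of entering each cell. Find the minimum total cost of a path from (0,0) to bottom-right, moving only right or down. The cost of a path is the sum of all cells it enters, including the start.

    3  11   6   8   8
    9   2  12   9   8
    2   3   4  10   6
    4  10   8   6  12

Cheapest: (0,0) → (1,0) → (1,1) → (2,1) → (2,2) → (3,2) → (3,3) → (3,4)
  3 + 9 + 2 + 3 + 4 + 8 + 6 + 12 = 47
For comparison, the top-then-right route costs 62.

47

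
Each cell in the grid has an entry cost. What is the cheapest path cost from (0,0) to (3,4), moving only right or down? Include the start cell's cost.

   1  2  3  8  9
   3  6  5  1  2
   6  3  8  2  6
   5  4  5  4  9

Path r0c0 r0c1 r0c2 r1c2 r1c3 r2c3 r3c3 r3c4: 1 + 2 + 3 + 5 + 1 + 2 + 4 + 9 = 27.
For comparison, the top-then-right route costs 40.

27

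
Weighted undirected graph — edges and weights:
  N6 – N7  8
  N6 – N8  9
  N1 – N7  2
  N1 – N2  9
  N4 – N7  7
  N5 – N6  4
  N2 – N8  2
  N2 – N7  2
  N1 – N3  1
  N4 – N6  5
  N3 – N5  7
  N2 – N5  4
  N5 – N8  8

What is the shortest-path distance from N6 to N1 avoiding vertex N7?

Some routes from N6 to N1 avoiding N7:
N6 - N5 - N3 - N1: 4 + 7 + 1 = 12
N6 - N8 - N2 - N1: 9 + 2 + 9 = 20
N6 - N5 - N2 - N1: 4 + 4 + 9 = 17
N6 - N8 - N2 - N5 - N3 - N1: 9 + 2 + 4 + 7 + 1 = 23
The minimum is 12.

12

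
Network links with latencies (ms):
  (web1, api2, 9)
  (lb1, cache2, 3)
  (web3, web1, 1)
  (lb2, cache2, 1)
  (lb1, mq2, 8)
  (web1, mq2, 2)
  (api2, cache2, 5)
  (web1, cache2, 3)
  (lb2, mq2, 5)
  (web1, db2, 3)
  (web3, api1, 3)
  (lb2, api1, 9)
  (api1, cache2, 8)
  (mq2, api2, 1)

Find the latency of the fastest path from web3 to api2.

4

Comparing a few candidate routes:
web3 - web1 - cache2 - api2: 1 + 3 + 5 = 9
web3 - web1 - cache2 - lb2 - mq2 - api2: 1 + 3 + 1 + 5 + 1 = 11
web3 - web1 - mq2 - api2: 1 + 2 + 1 = 4
web3 - web1 - mq2 - lb2 - cache2 - api2: 1 + 2 + 5 + 1 + 5 = 14
web3 - web1 - api2: 1 + 9 = 10
The minimum is 4 ms.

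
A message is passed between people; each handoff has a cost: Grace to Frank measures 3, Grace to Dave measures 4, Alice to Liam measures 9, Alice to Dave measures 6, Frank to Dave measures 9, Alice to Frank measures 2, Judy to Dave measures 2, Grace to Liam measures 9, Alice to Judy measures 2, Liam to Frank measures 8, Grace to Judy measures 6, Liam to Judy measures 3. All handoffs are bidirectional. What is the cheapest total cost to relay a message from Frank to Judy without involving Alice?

A few of the Frank→Judy routes:
Frank -> Grace -> Dave -> Judy: 3 + 4 + 2 = 9
Frank -> Dave -> Judy: 9 + 2 = 11
Frank -> Grace -> Judy: 3 + 6 = 9
The minimum is 9.

9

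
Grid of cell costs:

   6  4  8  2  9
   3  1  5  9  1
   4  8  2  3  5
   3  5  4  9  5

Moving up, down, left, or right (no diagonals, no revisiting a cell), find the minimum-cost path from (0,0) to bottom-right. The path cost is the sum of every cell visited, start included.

One optimal route is [0,0]→[1,0]→[1,1]→[1,2]→[2,2]→[2,3]→[2,4]→[3,4].
Its cost is 6 + 3 + 1 + 5 + 2 + 3 + 5 + 5 = 30.

30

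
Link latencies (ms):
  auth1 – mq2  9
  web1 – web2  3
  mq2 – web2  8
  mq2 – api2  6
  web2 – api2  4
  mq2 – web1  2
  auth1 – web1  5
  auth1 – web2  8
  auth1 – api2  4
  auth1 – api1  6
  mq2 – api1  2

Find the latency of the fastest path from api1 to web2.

7

Comparing a few candidate routes:
api1-mq2-web2: 2 + 8 = 10
api1-mq2-web1-web2: 2 + 2 + 3 = 7
api1-mq2-api2-web2: 2 + 6 + 4 = 12
The minimum is 7 ms.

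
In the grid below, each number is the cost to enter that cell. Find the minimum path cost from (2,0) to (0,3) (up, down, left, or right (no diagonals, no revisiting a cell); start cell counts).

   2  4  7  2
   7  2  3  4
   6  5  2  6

One optimal route is (2,0)→(2,1)→(1,1)→(1,2)→(1,3)→(0,3).
Its cost is 6 + 5 + 2 + 3 + 4 + 2 = 22.

22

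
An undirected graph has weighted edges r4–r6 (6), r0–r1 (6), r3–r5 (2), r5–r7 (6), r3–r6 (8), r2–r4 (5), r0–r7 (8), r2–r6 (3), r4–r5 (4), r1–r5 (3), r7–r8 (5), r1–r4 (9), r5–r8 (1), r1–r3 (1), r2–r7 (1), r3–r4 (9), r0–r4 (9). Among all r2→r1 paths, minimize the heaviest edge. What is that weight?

A few of the r2→r1 routes:
r2 - r7 - r8 - r5 - r3 - r1: max(1, 5, 1, 2, 1) = 5
r2 - r4 - r5 - r1: max(5, 4, 3) = 5
r2 - r4 - r5 - r3 - r1: max(5, 4, 2, 1) = 5
r2 - r6 - r4 - r5 - r3 - r1: max(3, 6, 4, 2, 1) = 6
r2 - r7 - r8 - r5 - r1: max(1, 5, 1, 3) = 5
Best route has worst link 5.

5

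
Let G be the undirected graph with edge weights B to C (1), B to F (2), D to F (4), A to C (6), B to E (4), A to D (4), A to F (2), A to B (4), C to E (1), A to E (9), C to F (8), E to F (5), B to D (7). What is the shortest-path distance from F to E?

4

Some routes from F to E:
F -> B -> C -> E: 2 + 1 + 1 = 4
F -> A -> B -> C -> E: 2 + 4 + 1 + 1 = 8
F -> E: 5
F -> B -> E: 2 + 4 = 6
F -> C -> E: 8 + 1 = 9
Shortest: 4.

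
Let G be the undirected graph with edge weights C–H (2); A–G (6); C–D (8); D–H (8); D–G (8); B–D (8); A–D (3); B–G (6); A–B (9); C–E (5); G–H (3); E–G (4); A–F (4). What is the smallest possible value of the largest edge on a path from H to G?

3

Checking several routes:
H-G: max(3) = 3
H-D-B-G: max(8, 8, 6) = 8
H-D-G: max(8, 8) = 8
H-D-A-G: max(8, 3, 6) = 8
H-C-E-G: max(2, 5, 4) = 5
H-D-C-E-G: max(8, 8, 5, 4) = 8
The minimum achievable maximum is 3.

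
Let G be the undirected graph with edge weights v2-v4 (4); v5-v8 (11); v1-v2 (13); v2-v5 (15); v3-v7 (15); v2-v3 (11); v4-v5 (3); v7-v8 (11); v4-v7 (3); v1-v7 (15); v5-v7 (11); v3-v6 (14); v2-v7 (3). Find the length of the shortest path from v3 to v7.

14

A few of the v3→v7 routes:
v3 → v2 → v4 → v7: 11 + 4 + 3 = 18
v3 → v7: 15
v3 → v2 → v4 → v5 → v7: 11 + 4 + 3 + 11 = 29
v3 → v2 → v7: 11 + 3 = 14
Shortest: 14.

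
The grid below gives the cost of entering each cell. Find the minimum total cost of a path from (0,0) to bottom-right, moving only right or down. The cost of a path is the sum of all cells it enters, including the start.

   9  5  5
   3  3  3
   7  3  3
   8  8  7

Best path: [0,0] [1,0] [1,1] [1,2] [2,2] [3,2]
Cost: 9 + 3 + 3 + 3 + 3 + 7 = 28
For comparison, the top-then-right route costs 32.

28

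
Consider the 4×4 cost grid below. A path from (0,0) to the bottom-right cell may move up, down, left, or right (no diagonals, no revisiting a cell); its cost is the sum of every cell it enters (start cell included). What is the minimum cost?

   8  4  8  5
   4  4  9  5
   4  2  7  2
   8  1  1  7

One optimal route is (0,0)→(0,1)→(1,1)→(2,1)→(3,1)→(3,2)→(3,3).
Its cost is 8 + 4 + 4 + 2 + 1 + 1 + 7 = 27.

27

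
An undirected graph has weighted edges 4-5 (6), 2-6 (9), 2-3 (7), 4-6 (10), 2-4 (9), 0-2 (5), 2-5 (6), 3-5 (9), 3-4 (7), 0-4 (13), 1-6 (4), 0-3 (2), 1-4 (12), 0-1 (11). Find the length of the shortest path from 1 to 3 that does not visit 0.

Checking several routes:
1-4-3: 12 + 7 = 19
1-6-4-3: 4 + 10 + 7 = 21
1-6-2-3: 4 + 9 + 7 = 20
The minimum is 19.

19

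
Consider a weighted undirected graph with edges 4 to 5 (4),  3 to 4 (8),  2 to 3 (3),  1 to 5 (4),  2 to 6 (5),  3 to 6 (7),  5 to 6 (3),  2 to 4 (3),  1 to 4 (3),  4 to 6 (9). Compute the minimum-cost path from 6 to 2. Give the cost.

5

Checking several routes:
6 -> 3 -> 2: 7 + 3 = 10
6 -> 2: 5
6 -> 5 -> 4 -> 2: 3 + 4 + 3 = 10
6 -> 4 -> 2: 9 + 3 = 12
6 -> 5 -> 1 -> 4 -> 2: 3 + 4 + 3 + 3 = 13
Shortest: 5.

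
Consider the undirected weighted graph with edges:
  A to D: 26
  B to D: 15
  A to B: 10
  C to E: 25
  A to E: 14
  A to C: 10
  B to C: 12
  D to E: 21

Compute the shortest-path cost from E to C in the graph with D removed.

24

Candidate routes:
E-C: 25
E-A-B-C: 14 + 10 + 12 = 36
E-A-C: 14 + 10 = 24
The minimum is 24.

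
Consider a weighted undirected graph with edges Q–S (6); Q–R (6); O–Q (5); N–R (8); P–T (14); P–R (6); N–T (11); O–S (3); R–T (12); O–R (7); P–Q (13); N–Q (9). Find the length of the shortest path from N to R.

Checking several routes:
N → R: 8
N → Q → R: 9 + 6 = 15
N → Q → O → R: 9 + 5 + 7 = 21
Shortest: 8.

8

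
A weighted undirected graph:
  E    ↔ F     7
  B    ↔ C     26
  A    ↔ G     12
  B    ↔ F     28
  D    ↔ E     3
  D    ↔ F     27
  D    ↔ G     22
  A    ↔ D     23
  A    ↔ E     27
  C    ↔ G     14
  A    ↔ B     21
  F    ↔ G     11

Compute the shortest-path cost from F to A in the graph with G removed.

Checking several routes:
F-E-A: 7 + 27 = 34
F-B-A: 28 + 21 = 49
F-E-D-A: 7 + 3 + 23 = 33
The minimum is 33.

33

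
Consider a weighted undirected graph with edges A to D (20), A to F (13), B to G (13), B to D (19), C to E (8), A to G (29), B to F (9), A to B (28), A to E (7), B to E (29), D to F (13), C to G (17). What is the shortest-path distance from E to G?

25

Some routes from E to G:
E→A→G: 7 + 29 = 36
E→C→G: 8 + 17 = 25
E→A→F→B→G: 7 + 13 + 9 + 13 = 42
The minimum is 25.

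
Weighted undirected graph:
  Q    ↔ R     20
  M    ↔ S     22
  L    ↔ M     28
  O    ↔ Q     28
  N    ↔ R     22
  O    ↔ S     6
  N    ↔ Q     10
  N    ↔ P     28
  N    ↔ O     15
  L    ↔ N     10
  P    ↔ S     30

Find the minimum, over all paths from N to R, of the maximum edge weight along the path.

Candidate routes:
N-P-S-O-Q-R: max(28, 30, 6, 28, 20) = 30
N-Q-R: max(10, 20) = 20
N-R: max(22) = 22
N-L-M-S-O-Q-R: max(10, 28, 22, 6, 28, 20) = 28
N-O-Q-R: max(15, 28, 20) = 28
The minimum achievable maximum is 20.

20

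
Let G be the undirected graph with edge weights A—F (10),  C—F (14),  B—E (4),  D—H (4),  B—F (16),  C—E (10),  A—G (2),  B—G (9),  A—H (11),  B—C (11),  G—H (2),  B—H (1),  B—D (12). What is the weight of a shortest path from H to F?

Comparing a few candidate routes:
H-G-A-F: 2 + 2 + 10 = 14
H-G-B-F: 2 + 9 + 16 = 27
H-B-F: 1 + 16 = 17
H-A-F: 11 + 10 = 21
H-B-G-A-F: 1 + 9 + 2 + 10 = 22
H-B-C-F: 1 + 11 + 14 = 26
Shortest: 14.

14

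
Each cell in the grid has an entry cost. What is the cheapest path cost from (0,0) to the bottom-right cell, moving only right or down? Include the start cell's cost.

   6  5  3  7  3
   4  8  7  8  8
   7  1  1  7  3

One optimal route is (0,0)→(1,0)→(2,0)→(2,1)→(2,2)→(2,3)→(2,4).
Its cost is 6 + 4 + 7 + 1 + 1 + 7 + 3 = 29.

29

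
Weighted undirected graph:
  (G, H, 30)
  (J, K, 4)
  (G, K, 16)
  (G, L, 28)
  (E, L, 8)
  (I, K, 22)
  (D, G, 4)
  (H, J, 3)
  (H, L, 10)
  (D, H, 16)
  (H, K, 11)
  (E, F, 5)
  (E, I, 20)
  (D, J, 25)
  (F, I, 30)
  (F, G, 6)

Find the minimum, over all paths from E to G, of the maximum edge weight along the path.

6

Comparing a few candidate routes:
E→I→K→J→H→D→G: max(20, 22, 4, 3, 16, 4) = 22
E→L→H→J→K→G: max(8, 10, 3, 4, 16) = 16
E→L→H→K→G: max(8, 10, 11, 16) = 16
E→I→K→H→D→G: max(20, 22, 11, 16, 4) = 22
E→L→H→D→G: max(8, 10, 16, 4) = 16
E→F→G: max(5, 6) = 6
The minimum achievable maximum is 6.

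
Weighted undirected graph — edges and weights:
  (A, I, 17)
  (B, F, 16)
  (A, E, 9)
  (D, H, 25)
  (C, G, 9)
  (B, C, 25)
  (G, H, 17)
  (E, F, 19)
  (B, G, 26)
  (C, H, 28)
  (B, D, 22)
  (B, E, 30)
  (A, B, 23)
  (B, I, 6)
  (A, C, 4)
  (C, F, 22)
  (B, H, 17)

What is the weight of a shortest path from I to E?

26

Checking several routes:
I→B→F→E: 6 + 16 + 19 = 41
I→B→E: 6 + 30 = 36
I→B→A→E: 6 + 23 + 9 = 38
I→A→E: 17 + 9 = 26
I→B→C→A→E: 6 + 25 + 4 + 9 = 44
Shortest: 26.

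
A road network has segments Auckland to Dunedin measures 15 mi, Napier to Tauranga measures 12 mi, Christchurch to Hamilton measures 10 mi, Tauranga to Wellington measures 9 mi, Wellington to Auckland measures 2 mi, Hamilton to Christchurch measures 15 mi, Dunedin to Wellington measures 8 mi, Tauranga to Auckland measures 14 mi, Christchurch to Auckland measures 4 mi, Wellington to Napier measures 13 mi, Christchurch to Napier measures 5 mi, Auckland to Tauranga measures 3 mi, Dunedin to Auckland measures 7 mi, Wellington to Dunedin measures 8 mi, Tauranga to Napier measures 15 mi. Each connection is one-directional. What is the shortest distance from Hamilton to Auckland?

Paths from Hamilton to Auckland:
Hamilton-Christchurch-Napier-Tauranga-Wellington-Auckland: 15 + 5 + 12 + 9 + 2 = 43
Hamilton-Christchurch-Auckland: 15 + 4 = 19
Hamilton-Christchurch-Napier-Tauranga-Auckland: 15 + 5 + 12 + 14 = 46
Hamilton-Christchurch-Napier-Tauranga-Wellington-Dunedin-Auckland: 15 + 5 + 12 + 9 + 8 + 7 = 56
The minimum is 19 mi.

19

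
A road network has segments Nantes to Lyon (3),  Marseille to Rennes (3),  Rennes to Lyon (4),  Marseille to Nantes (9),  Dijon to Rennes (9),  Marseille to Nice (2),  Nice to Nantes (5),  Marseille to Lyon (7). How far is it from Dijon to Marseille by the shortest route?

Paths from Dijon to Marseille:
Dijon -> Rennes -> Lyon -> Marseille: 9 + 4 + 7 = 20
Dijon -> Rennes -> Lyon -> Nantes -> Marseille: 9 + 4 + 3 + 9 = 25
Dijon -> Rennes -> Marseille: 9 + 3 = 12
Dijon -> Rennes -> Lyon -> Nantes -> Nice -> Marseille: 9 + 4 + 3 + 5 + 2 = 23
Shortest: 12.

12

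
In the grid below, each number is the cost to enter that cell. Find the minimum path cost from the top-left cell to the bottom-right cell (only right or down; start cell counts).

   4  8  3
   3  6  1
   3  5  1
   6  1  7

Cheapest: (0,0) (1,0) (1,1) (1,2) (2,2) (3,2)
  4 + 3 + 6 + 1 + 1 + 7 = 22

22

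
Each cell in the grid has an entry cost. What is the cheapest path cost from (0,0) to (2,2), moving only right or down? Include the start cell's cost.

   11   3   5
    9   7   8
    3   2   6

Cheapest: (0,0) (0,1) (1,1) (2,1) (2,2)
  11 + 3 + 7 + 2 + 6 = 29
For comparison, the top-then-right route costs 33.

29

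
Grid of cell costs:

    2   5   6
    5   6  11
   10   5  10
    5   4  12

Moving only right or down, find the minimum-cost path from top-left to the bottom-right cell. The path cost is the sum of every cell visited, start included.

34

Cheapest: [0,0] [0,1] [1,1] [2,1] [3,1] [3,2]
  2 + 5 + 6 + 5 + 4 + 12 = 34
For comparison, the top-then-right route costs 46.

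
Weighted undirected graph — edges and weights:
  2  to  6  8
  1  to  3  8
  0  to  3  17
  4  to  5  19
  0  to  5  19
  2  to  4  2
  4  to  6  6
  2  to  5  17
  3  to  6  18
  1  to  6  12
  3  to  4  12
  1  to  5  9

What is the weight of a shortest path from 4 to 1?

18

Checking several routes:
4 -> 6 -> 1: 6 + 12 = 18
4 -> 2 -> 5 -> 1: 2 + 17 + 9 = 28
4 -> 3 -> 1: 12 + 8 = 20
4 -> 5 -> 1: 19 + 9 = 28
4 -> 2 -> 6 -> 1: 2 + 8 + 12 = 22
Best route has total 18.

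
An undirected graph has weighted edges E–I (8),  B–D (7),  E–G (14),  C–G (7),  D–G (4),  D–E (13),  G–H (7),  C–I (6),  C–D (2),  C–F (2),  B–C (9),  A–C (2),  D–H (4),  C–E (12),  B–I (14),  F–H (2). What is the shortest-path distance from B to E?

Some routes from B to E:
B -> C -> E: 9 + 12 = 21
B -> D -> E: 7 + 13 = 20
B -> D -> C -> E: 7 + 2 + 12 = 21
Best route has total 20.

20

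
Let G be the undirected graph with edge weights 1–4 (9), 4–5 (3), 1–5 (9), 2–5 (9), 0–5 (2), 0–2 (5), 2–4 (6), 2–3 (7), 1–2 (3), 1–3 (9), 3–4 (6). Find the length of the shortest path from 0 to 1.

8

Some routes from 0 to 1:
0→5→1: 2 + 9 = 11
0→5→4→1: 2 + 3 + 9 = 14
0→2→1: 5 + 3 = 8
0→5→4→2→1: 2 + 3 + 6 + 3 = 14
Shortest: 8.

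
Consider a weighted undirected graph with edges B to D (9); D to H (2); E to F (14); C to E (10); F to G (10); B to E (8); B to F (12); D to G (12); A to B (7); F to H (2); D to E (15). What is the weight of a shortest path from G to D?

12

Paths from G to D:
G -> F -> H -> D: 10 + 2 + 2 = 14
G -> F -> B -> D: 10 + 12 + 9 = 31
G -> F -> B -> E -> D: 10 + 12 + 8 + 15 = 45
G -> D: 12
G -> F -> E -> D: 10 + 14 + 15 = 39
G -> F -> E -> B -> D: 10 + 14 + 8 + 9 = 41
The minimum is 12.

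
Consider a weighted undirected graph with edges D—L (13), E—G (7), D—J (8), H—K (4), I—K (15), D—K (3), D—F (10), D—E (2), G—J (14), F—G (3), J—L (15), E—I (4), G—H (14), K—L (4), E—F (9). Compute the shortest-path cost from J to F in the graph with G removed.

18

Checking several routes:
J → D → E → F: 8 + 2 + 9 = 19
J → D → F: 8 + 10 = 18
J → L → K → D → F: 15 + 4 + 3 + 10 = 32
Shortest: 18.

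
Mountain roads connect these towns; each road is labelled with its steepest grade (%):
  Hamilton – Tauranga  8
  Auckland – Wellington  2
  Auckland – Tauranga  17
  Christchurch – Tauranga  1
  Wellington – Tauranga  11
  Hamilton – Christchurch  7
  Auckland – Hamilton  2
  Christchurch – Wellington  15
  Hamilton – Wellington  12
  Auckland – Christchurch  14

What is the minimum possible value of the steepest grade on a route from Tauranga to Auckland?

7

A few of the Tauranga→Auckland routes:
Tauranga-Hamilton-Wellington-Auckland: max(8, 12, 2) = 12
Tauranga-Hamilton-Auckland: max(8, 2) = 8
Tauranga-Christchurch-Hamilton-Auckland: max(1, 7, 2) = 7
Tauranga-Wellington-Auckland: max(11, 2) = 11
Tauranga-Wellington-Hamilton-Auckland: max(11, 12, 2) = 12
The minimum achievable maximum is 7%.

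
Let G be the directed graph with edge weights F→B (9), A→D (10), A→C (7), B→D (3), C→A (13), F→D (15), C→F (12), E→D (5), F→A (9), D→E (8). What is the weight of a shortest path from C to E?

Routes from C to E:
C - F - A - D - E: 12 + 9 + 10 + 8 = 39
C - F - D - E: 12 + 15 + 8 = 35
C - A - D - E: 13 + 10 + 8 = 31
C - F - B - D - E: 12 + 9 + 3 + 8 = 32
Best route has total 31.

31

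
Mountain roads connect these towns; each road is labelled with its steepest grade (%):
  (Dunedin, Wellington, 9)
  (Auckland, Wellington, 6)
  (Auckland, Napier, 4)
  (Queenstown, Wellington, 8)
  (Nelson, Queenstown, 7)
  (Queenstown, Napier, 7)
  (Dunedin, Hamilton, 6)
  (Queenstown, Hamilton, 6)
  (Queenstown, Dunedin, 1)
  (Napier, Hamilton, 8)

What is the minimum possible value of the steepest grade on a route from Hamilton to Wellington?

Comparing a few candidate routes:
Hamilton→Queenstown→Wellington: max(6, 8) = 8
Hamilton→Napier→Auckland→Wellington: max(8, 4, 6) = 8
Hamilton→Queenstown→Napier→Auckland→Wellington: max(6, 7, 4, 6) = 7
Hamilton→Napier→Queenstown→Wellington: max(8, 7, 8) = 8
Hamilton→Dunedin→Queenstown→Napier→Auckland→Wellington: max(6, 1, 7, 4, 6) = 7
Hamilton→Dunedin→Queenstown→Wellington: max(6, 1, 8) = 8
Smallest bottleneck: 7%.

7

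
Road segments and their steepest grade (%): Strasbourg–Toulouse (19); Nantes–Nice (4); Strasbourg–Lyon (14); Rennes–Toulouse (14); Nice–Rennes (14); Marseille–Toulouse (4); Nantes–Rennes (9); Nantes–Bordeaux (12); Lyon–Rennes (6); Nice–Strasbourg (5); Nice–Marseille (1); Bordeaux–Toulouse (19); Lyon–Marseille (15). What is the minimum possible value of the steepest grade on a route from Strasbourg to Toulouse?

5

Comparing a few candidate routes:
Strasbourg→Lyon→Rennes→Toulouse: max(14, 6, 14) = 14
Strasbourg→Nice→Nantes→Rennes→Toulouse: max(5, 4, 9, 14) = 14
Strasbourg→Nice→Marseille→Toulouse: max(5, 1, 4) = 5
Strasbourg→Lyon→Rennes→Nantes→Nice→Marseille→Toulouse: max(14, 6, 9, 4, 1, 4) = 14
Strasbourg→Lyon→Rennes→Nice→Marseille→Toulouse: max(14, 6, 14, 1, 4) = 14
The minimum achievable maximum is 5%.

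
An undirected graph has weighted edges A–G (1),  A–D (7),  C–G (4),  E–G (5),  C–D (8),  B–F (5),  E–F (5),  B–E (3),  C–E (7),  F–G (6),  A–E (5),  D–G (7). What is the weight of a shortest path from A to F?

7

Some routes from A to F:
A -> G -> F: 1 + 6 = 7
A -> E -> F: 5 + 5 = 10
A -> G -> E -> F: 1 + 5 + 5 = 11
Best route has total 7.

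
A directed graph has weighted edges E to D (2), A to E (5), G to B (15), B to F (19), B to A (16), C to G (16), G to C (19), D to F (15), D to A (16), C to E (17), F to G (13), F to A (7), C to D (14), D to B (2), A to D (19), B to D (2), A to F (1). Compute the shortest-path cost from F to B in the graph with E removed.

Candidate routes:
F→G→C→D→B: 13 + 19 + 14 + 2 = 48
F→G→B: 13 + 15 = 28
F→A→D→B: 7 + 19 + 2 = 28
Shortest: 28.

28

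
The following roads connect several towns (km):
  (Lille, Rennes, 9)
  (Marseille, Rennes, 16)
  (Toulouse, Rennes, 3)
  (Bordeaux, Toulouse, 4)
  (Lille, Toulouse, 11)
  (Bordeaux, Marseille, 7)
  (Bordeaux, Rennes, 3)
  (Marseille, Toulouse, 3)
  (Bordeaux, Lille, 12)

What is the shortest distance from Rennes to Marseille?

Checking several routes:
Rennes→Marseille: 16
Rennes→Toulouse→Marseille: 3 + 3 = 6
Rennes→Bordeaux→Toulouse→Marseille: 3 + 4 + 3 = 10
Rennes→Lille→Toulouse→Marseille: 9 + 11 + 3 = 23
Rennes→Toulouse→Bordeaux→Marseille: 3 + 4 + 7 = 14
Rennes→Bordeaux→Marseille: 3 + 7 = 10
Best route has total 6 km.

6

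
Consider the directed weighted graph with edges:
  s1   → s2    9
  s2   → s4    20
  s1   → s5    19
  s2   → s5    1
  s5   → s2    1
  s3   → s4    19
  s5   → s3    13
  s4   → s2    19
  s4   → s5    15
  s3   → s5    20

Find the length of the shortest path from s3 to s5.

20

Paths from s3 to s5:
s3-s4-s2-s5: 19 + 19 + 1 = 39
s3-s5: 20
s3-s4-s5: 19 + 15 = 34
The minimum is 20.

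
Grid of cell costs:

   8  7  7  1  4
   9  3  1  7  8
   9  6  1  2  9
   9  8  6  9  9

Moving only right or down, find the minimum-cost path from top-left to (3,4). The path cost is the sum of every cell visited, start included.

40

One optimal route is (0,0) -> (0,1) -> (1,1) -> (1,2) -> (2,2) -> (2,3) -> (2,4) -> (3,4).
Its cost is 8 + 7 + 3 + 1 + 1 + 2 + 9 + 9 = 40.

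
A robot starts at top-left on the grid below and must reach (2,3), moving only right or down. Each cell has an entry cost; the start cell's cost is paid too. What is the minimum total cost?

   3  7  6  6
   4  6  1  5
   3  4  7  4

23

Path (0,0) → (1,0) → (1,1) → (1,2) → (1,3) → (2,3): 3 + 4 + 6 + 1 + 5 + 4 = 23.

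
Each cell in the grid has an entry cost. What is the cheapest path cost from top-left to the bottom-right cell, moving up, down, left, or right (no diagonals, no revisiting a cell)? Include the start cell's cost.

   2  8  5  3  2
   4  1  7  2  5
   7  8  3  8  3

Cheapest: (0,0) → (1,0) → (1,1) → (1,2) → (1,3) → (1,4) → (2,4)
  2 + 4 + 1 + 7 + 2 + 5 + 3 = 24

24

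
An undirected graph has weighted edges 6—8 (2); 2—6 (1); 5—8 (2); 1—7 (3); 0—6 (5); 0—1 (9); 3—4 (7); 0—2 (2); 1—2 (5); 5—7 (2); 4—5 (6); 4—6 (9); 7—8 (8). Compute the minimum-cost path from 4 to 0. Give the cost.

Some routes from 4 to 0:
4 -> 6 -> 0: 9 + 5 = 14
4 -> 5 -> 7 -> 1 -> 2 -> 0: 6 + 2 + 3 + 5 + 2 = 18
4 -> 6 -> 2 -> 0: 9 + 1 + 2 = 12
4 -> 5 -> 8 -> 6 -> 2 -> 0: 6 + 2 + 2 + 1 + 2 = 13
4 -> 5 -> 8 -> 6 -> 0: 6 + 2 + 2 + 5 = 15
Shortest: 12.

12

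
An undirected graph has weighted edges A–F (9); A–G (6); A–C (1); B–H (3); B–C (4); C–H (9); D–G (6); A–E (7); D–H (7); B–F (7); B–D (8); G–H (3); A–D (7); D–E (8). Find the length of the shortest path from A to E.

7

Some routes from A to E:
A - C - B - H - D - E: 1 + 4 + 3 + 7 + 8 = 23
A - D - E: 7 + 8 = 15
A - C - B - D - E: 1 + 4 + 8 + 8 = 21
A - E: 7
A - G - D - E: 6 + 6 + 8 = 20
The minimum is 7.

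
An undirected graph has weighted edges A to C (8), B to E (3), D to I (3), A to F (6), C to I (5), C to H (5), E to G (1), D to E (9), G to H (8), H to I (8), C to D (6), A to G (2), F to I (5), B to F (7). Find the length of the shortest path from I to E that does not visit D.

14

Some routes from I to E avoiding D:
I→H→G→E: 8 + 8 + 1 = 17
I→C→A→G→E: 5 + 8 + 2 + 1 = 16
I→F→A→G→E: 5 + 6 + 2 + 1 = 14
I→F→B→E: 5 + 7 + 3 = 15
I→C→H→G→E: 5 + 5 + 8 + 1 = 19
The minimum is 14.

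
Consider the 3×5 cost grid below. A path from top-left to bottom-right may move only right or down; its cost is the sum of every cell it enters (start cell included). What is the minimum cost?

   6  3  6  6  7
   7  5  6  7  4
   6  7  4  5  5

34

Take (0,0) (0,1) (1,1) (1,2) (2,2) (2,3) (2,4) for a total of 6 + 3 + 5 + 6 + 4 + 5 + 5 = 34.
For comparison, the top-then-right route costs 37.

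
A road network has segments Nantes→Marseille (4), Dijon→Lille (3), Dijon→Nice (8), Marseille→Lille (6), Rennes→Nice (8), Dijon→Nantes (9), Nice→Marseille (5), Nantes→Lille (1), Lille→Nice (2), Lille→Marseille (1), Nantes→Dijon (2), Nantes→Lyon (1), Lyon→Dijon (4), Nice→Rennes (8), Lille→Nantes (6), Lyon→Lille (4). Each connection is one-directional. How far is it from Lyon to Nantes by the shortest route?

Paths from Lyon to Nantes:
Lyon → Dijon → Nice → Marseille → Lille → Nantes: 4 + 8 + 5 + 6 + 6 = 29
Lyon → Dijon → Nantes: 4 + 9 = 13
Lyon → Lille → Nantes: 4 + 6 = 10
Lyon → Dijon → Lille → Nantes: 4 + 3 + 6 = 13
Shortest: 10 km.

10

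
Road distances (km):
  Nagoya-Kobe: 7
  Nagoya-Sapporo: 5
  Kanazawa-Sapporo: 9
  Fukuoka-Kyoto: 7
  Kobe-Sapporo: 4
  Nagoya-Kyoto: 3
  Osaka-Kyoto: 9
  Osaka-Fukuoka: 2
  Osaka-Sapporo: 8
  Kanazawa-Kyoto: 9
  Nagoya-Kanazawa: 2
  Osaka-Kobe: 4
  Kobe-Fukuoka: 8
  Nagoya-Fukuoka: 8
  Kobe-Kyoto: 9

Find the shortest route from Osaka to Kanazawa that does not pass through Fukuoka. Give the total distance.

13

A few of the Osaka→Kanazawa routes:
Osaka -> Kobe -> Nagoya -> Kanazawa: 4 + 7 + 2 = 13
Osaka -> Kobe -> Sapporo -> Nagoya -> Kanazawa: 4 + 4 + 5 + 2 = 15
Osaka -> Sapporo -> Nagoya -> Kanazawa: 8 + 5 + 2 = 15
Osaka -> Kobe -> Sapporo -> Kanazawa: 4 + 4 + 9 = 17
Osaka -> Kyoto -> Nagoya -> Kanazawa: 9 + 3 + 2 = 14
Best route has total 13 km.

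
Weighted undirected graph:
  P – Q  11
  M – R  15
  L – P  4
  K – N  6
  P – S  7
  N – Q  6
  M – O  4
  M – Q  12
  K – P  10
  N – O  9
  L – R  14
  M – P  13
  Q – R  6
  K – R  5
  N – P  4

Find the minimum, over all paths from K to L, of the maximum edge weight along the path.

6

A few of the K→L routes:
K → R → Q → N → P → L: max(5, 6, 6, 4, 4) = 6
K → R → Q → P → L: max(5, 6, 11, 4) = 11
K → N → P → L: max(6, 4, 4) = 6
K → R → Q → M → O → N → P → L: max(5, 6, 12, 4, 9, 4, 4) = 12
K → P → L: max(10, 4) = 10
K → N → Q → P → L: max(6, 6, 11, 4) = 11
Smallest bottleneck: 6.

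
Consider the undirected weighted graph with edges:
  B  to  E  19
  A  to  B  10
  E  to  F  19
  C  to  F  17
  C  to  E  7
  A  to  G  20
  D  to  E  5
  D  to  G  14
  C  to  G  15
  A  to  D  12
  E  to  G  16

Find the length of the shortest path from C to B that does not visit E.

Paths from C to B avoiding E:
C - G - A - B: 15 + 20 + 10 = 45
C - G - D - A - B: 15 + 14 + 12 + 10 = 51
Best route has total 45.

45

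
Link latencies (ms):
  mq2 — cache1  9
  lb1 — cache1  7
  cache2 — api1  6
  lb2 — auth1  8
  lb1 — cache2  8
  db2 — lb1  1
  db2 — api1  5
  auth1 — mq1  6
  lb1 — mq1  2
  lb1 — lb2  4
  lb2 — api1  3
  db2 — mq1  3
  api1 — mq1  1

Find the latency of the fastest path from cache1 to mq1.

9

A few of the cache1→mq1 routes:
cache1 -> lb1 -> mq1: 7 + 2 = 9
cache1 -> lb1 -> db2 -> api1 -> mq1: 7 + 1 + 5 + 1 = 14
cache1 -> lb1 -> db2 -> mq1: 7 + 1 + 3 = 11
Shortest: 9 ms.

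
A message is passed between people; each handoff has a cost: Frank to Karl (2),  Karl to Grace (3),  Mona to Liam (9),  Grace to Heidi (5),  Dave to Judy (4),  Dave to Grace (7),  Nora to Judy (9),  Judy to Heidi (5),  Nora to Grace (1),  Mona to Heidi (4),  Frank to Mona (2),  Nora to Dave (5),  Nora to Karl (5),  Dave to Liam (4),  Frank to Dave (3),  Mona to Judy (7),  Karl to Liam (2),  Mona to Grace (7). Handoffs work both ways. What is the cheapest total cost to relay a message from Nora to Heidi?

Some routes from Nora to Heidi:
Nora→Grace→Karl→Frank→Mona→Heidi: 1 + 3 + 2 + 2 + 4 = 12
Nora→Grace→Mona→Heidi: 1 + 7 + 4 = 12
Nora→Karl→Grace→Heidi: 5 + 3 + 5 = 13
Nora→Grace→Heidi: 1 + 5 = 6
Nora→Karl→Frank→Mona→Heidi: 5 + 2 + 2 + 4 = 13
Shortest: 6.

6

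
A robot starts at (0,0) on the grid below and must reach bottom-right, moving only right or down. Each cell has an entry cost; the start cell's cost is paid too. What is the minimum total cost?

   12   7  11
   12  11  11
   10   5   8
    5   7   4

One optimal route is [0,0] → [0,1] → [1,1] → [2,1] → [3,1] → [3,2].
Its cost is 12 + 7 + 11 + 5 + 7 + 4 = 46.
(Top row then right column would cost 53.)

46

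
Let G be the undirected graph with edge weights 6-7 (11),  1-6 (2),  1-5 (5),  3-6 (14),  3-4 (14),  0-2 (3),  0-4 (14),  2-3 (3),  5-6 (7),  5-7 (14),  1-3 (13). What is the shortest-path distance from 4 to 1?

A few of the 4→1 routes:
4-0-2-3-1: 14 + 3 + 3 + 13 = 33
4-3-1: 14 + 13 = 27
4-3-6-1: 14 + 14 + 2 = 30
Best route has total 27.

27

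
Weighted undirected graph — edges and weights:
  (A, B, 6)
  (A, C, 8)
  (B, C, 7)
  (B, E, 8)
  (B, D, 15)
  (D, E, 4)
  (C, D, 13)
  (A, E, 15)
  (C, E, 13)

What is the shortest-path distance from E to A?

14

A few of the E→A routes:
E → A: 15
E → B → A: 8 + 6 = 14
E → B → C → A: 8 + 7 + 8 = 23
E → C → A: 13 + 8 = 21
E → D → C → A: 4 + 13 + 8 = 25
E → D → B → A: 4 + 15 + 6 = 25
Shortest: 14.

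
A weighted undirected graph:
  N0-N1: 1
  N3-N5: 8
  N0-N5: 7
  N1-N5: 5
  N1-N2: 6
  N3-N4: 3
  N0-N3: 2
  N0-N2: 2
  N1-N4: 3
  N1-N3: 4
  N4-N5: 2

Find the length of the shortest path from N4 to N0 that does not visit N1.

5

Routes from N4 to N0 avoiding N1:
N4→N5→N0: 2 + 7 = 9
N4→N3→N0: 3 + 2 = 5
N4→N5→N3→N0: 2 + 8 + 2 = 12
N4→N3→N5→N0: 3 + 8 + 7 = 18
The minimum is 5.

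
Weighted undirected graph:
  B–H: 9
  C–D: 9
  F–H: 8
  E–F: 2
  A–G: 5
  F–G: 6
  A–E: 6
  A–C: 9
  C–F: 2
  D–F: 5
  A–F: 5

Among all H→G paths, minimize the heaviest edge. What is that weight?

Some routes from H to G:
H-F-A-G: max(8, 5, 5) = 8
H-F-G: max(8, 6) = 8
H-F-E-A-G: max(8, 2, 6, 5) = 8
Smallest bottleneck: 8.

8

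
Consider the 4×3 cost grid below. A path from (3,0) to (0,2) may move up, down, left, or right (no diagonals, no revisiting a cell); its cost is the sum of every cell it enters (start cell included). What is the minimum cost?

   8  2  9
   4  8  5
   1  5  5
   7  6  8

Best path: r3c0 -> r2c0 -> r1c0 -> r0c0 -> r0c1 -> r0c2
Cost: 7 + 1 + 4 + 8 + 2 + 9 = 31

31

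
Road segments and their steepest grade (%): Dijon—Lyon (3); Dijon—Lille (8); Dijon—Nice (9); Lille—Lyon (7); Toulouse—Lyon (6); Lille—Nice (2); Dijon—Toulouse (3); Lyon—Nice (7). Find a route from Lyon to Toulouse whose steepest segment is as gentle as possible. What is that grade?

Comparing a few candidate routes:
Lyon→Dijon→Toulouse: max(3, 3) = 3
Lyon→Nice→Lille→Dijon→Toulouse: max(7, 2, 8, 3) = 8
Lyon→Toulouse: max(6) = 6
Lyon→Lille→Dijon→Toulouse: max(7, 8, 3) = 8
Best route has worst link 3%.

3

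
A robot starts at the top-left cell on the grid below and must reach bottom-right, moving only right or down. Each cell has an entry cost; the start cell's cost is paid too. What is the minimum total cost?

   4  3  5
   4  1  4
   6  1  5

14

Best path: (0,0) -> (0,1) -> (1,1) -> (2,1) -> (2,2)
Cost: 4 + 3 + 1 + 1 + 5 = 14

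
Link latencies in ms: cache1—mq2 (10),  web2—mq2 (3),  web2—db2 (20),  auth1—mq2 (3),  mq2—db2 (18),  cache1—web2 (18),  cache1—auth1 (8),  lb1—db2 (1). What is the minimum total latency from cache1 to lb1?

29

A few of the cache1→lb1 routes:
cache1 → auth1 → mq2 → db2 → lb1: 8 + 3 + 18 + 1 = 30
cache1 → mq2 → db2 → lb1: 10 + 18 + 1 = 29
cache1 → mq2 → web2 → db2 → lb1: 10 + 3 + 20 + 1 = 34
The minimum is 29 ms.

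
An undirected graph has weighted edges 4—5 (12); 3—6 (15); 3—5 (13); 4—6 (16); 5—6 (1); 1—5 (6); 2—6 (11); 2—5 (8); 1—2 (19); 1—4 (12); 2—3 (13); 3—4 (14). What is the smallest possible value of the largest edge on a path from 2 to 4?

Some routes from 2 to 4:
2 - 3 - 5 - 4: max(13, 13, 12) = 13
2 - 6 - 5 - 1 - 4: max(11, 1, 6, 12) = 12
2 - 6 - 5 - 4: max(11, 1, 12) = 12
2 - 5 - 4: max(8, 12) = 12
2 - 5 - 1 - 4: max(8, 6, 12) = 12
Smallest bottleneck: 12.

12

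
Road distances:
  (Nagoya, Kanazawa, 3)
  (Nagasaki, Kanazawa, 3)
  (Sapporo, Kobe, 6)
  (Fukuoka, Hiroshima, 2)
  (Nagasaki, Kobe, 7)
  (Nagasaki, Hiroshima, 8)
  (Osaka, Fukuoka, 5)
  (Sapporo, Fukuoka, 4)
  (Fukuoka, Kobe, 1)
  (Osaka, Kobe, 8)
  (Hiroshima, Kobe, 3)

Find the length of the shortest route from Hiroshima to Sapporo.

Checking several routes:
Hiroshima→Nagasaki→Kobe→Fukuoka→Sapporo: 8 + 7 + 1 + 4 = 20
Hiroshima→Kobe→Fukuoka→Sapporo: 3 + 1 + 4 = 8
Hiroshima→Fukuoka→Kobe→Sapporo: 2 + 1 + 6 = 9
Hiroshima→Kobe→Osaka→Fukuoka→Sapporo: 3 + 8 + 5 + 4 = 20
Hiroshima→Kobe→Sapporo: 3 + 6 = 9
Hiroshima→Fukuoka→Sapporo: 2 + 4 = 6
Best route has total 6.

6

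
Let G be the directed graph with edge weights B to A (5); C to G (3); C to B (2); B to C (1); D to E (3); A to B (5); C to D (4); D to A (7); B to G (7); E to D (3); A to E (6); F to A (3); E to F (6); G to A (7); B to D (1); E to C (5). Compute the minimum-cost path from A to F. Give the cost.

Paths from A to F:
A - E - F: 6 + 6 = 12
A - B - D - E - F: 5 + 1 + 3 + 6 = 15
A - B - C - D - E - F: 5 + 1 + 4 + 3 + 6 = 19
The minimum is 12.

12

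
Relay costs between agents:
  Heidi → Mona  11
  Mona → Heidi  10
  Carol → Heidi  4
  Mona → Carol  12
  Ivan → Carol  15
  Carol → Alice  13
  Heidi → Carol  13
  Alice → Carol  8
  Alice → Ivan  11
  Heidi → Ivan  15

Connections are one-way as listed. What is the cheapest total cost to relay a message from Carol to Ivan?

Candidate routes:
Carol → Alice → Ivan: 13 + 11 = 24
Carol → Heidi → Ivan: 4 + 15 = 19
The minimum is 19.

19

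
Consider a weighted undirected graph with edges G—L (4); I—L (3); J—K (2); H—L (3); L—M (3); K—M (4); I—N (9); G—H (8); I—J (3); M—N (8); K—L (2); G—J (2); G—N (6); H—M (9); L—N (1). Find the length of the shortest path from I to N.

4

Comparing a few candidate routes:
I→N: 9
I→L→G→N: 3 + 4 + 6 = 13
I→J→G→N: 3 + 2 + 6 = 11
I→L→N: 3 + 1 = 4
I→J→K→L→N: 3 + 2 + 2 + 1 = 8
I→J→G→L→N: 3 + 2 + 4 + 1 = 10
Shortest: 4.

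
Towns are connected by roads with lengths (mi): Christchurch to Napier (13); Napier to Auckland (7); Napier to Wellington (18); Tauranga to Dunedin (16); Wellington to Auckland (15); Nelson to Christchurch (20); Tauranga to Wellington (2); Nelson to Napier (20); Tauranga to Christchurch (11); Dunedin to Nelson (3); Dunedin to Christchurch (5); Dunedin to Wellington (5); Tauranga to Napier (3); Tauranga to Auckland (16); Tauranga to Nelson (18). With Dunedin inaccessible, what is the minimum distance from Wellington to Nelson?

A few of the Wellington→Nelson routes:
Wellington-Tauranga-Napier-Nelson: 2 + 3 + 20 = 25
Wellington-Tauranga-Nelson: 2 + 18 = 20
Wellington-Tauranga-Christchurch-Nelson: 2 + 11 + 20 = 33
Wellington-Tauranga-Napier-Christchurch-Nelson: 2 + 3 + 13 + 20 = 38
The minimum is 20 mi.

20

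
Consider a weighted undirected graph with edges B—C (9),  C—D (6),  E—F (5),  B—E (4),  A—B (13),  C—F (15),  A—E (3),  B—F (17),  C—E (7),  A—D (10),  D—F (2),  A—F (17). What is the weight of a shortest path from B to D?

11

Checking several routes:
B -> C -> D: 9 + 6 = 15
B -> E -> F -> D: 4 + 5 + 2 = 11
B -> E -> C -> D: 4 + 7 + 6 = 17
B -> E -> A -> D: 4 + 3 + 10 = 17
Shortest: 11.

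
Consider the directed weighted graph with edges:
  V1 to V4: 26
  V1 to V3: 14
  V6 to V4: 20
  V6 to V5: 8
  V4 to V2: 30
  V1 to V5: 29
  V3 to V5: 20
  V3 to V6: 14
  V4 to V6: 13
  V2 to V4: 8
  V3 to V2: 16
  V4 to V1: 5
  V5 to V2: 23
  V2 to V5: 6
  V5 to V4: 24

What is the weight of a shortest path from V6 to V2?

31

Checking several routes:
V6→V4→V1→V3→V2: 20 + 5 + 14 + 16 = 55
V6→V5→V2: 8 + 23 = 31
V6→V4→V2: 20 + 30 = 50
V6→V5→V4→V2: 8 + 24 + 30 = 62
Best route has total 31.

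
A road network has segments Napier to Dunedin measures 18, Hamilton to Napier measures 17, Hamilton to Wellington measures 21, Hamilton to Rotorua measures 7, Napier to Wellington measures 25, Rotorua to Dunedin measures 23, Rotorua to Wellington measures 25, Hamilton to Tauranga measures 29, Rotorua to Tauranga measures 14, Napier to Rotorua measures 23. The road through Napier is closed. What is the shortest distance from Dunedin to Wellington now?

Paths from Dunedin to Wellington avoiding Napier:
Dunedin → Rotorua → Tauranga → Hamilton → Wellington: 23 + 14 + 29 + 21 = 87
Dunedin → Rotorua → Hamilton → Wellington: 23 + 7 + 21 = 51
Dunedin → Rotorua → Wellington: 23 + 25 = 48
Shortest: 48.

48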